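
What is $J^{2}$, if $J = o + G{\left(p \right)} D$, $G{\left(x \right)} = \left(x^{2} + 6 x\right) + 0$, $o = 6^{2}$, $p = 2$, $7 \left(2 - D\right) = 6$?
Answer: $\frac{144400}{49} \approx 2946.9$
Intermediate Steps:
$D = \frac{8}{7}$ ($D = 2 - \frac{6}{7} = \frac{8}{7} \approx 1.1429$)
$o = 36$
$G{\left(x \right)} = x^{2} + 6 x$
$J = \frac{380}{7}$ ($J = 36 + 2 \left(6 + 2\right) \frac{8}{7} = 36 + 2 \cdot 8 \cdot \frac{8}{7} = 36 + 16 \cdot \frac{8}{7} = 36 + \frac{128}{7} = \frac{380}{7} \approx 54.286$)
$J^{2} = \left(\frac{380}{7}\right)^{2} = \frac{144400}{49}$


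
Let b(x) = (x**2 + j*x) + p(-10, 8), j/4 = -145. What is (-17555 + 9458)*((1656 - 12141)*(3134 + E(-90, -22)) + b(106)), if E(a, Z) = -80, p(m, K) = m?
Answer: 259682482068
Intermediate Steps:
j = -580 (j = 4*(-145) = -580)
b(x) = -10 + x**2 - 580*x (b(x) = (x**2 - 580*x) - 10 = -10 + x**2 - 580*x)
(-17555 + 9458)*((1656 - 12141)*(3134 + E(-90, -22)) + b(106)) = (-17555 + 9458)*((1656 - 12141)*(3134 - 80) + (-10 + 106**2 - 580*106)) = -8097*(-10485*3054 + (-10 + 11236 - 61480)) = -8097*(-32021190 - 50254) = -8097*(-32071444) = 259682482068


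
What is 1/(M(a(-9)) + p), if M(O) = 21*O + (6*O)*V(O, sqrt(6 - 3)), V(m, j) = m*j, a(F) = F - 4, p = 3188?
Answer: 2915/5412637 - 1014*sqrt(3)/5412637 ≈ 0.00021407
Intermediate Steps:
a(F) = -4 + F
V(m, j) = j*m
M(O) = 21*O + 6*sqrt(3)*O**2 (M(O) = 21*O + (6*O)*(sqrt(6 - 3)*O) = 21*O + (6*O)*(sqrt(3)*O) = 21*O + (6*O)*(O*sqrt(3)) = 21*O + 6*sqrt(3)*O**2)
1/(M(a(-9)) + p) = 1/(3*(-4 - 9)*(7 + 2*(-4 - 9)*sqrt(3)) + 3188) = 1/(3*(-13)*(7 + 2*(-13)*sqrt(3)) + 3188) = 1/(3*(-13)*(7 - 26*sqrt(3)) + 3188) = 1/((-273 + 1014*sqrt(3)) + 3188) = 1/(2915 + 1014*sqrt(3))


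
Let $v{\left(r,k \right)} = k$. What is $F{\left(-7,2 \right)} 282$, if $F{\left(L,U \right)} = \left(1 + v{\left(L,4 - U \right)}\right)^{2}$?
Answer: $2538$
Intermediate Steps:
$F{\left(L,U \right)} = \left(5 - U\right)^{2}$ ($F{\left(L,U \right)} = \left(1 - \left(-4 + U\right)\right)^{2} = \left(5 - U\right)^{2}$)
$F{\left(-7,2 \right)} 282 = \left(-5 + 2\right)^{2} \cdot 282 = \left(-3\right)^{2} \cdot 282 = 9 \cdot 282 = 2538$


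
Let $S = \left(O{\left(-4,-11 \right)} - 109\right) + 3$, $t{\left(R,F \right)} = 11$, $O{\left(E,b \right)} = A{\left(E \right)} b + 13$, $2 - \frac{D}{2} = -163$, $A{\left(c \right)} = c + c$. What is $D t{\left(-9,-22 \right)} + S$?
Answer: $3625$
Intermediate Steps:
$A{\left(c \right)} = 2 c$
$D = 330$ ($D = 4 - -326 = 4 + 326 = 330$)
$O{\left(E,b \right)} = 13 + 2 E b$ ($O{\left(E,b \right)} = 2 E b + 13 = 13 + 2 E b$)
$S = -5$ ($S = \left(\left(13 + 2 \left(-4\right) \left(-11\right)\right) - 109\right) + 3 = \left(\left(13 + 88\right) - 109\right) + 3 = \left(101 - 109\right) + 3 = -8 + 3 = -5$)
$D t{\left(-9,-22 \right)} + S = 330 \cdot 11 - 5 = 3630 - 5 = 3625$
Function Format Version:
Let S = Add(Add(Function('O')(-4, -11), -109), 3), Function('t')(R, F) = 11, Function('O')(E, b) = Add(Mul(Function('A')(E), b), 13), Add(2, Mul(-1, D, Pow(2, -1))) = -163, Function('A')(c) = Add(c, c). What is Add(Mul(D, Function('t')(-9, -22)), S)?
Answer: 3625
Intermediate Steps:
Function('A')(c) = Mul(2, c)
D = 330 (D = Add(4, Mul(-2, -163)) = Add(4, 326) = 330)
Function('O')(E, b) = Add(13, Mul(2, E, b)) (Function('O')(E, b) = Add(Mul(Mul(2, E), b), 13) = Add(Mul(2, E, b), 13) = Add(13, Mul(2, E, b)))
S = -5 (S = Add(Add(Add(13, Mul(2, -4, -11)), -109), 3) = Add(Add(Add(13, 88), -109), 3) = Add(Add(101, -109), 3) = Add(-8, 3) = -5)
Add(Mul(D, Function('t')(-9, -22)), S) = Add(Mul(330, 11), -5) = Add(3630, -5) = 3625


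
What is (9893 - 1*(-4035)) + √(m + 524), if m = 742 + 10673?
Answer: 13928 + √11939 ≈ 14037.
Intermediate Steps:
m = 11415
(9893 - 1*(-4035)) + √(m + 524) = (9893 - 1*(-4035)) + √(11415 + 524) = (9893 + 4035) + √11939 = 13928 + √11939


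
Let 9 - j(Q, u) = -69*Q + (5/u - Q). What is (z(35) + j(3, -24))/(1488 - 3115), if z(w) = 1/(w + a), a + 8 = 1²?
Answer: -36833/273336 ≈ -0.13475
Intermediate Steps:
a = -7 (a = -8 + 1² = -8 + 1 = -7)
j(Q, u) = 9 - 5/u + 70*Q (j(Q, u) = 9 - (-69*Q + (5/u - Q)) = 9 - (-69*Q + (-Q + 5/u)) = 9 - (-70*Q + 5/u) = 9 + (-5/u + 70*Q) = 9 - 5/u + 70*Q)
z(w) = 1/(-7 + w) (z(w) = 1/(w - 7) = 1/(-7 + w))
(z(35) + j(3, -24))/(1488 - 3115) = (1/(-7 + 35) + (9 - 5/(-24) + 70*3))/(1488 - 3115) = (1/28 + (9 - 5*(-1/24) + 210))/(-1627) = (1/28 + (9 + 5/24 + 210))*(-1/1627) = (1/28 + 5261/24)*(-1/1627) = (36833/168)*(-1/1627) = -36833/273336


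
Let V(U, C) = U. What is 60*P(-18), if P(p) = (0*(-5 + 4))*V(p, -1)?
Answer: 0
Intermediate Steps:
P(p) = 0 (P(p) = (0*(-5 + 4))*p = (0*(-1))*p = 0*p = 0)
60*P(-18) = 60*0 = 0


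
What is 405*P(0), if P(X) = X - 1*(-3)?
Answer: 1215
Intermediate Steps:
P(X) = 3 + X (P(X) = X + 3 = 3 + X)
405*P(0) = 405*(3 + 0) = 405*3 = 1215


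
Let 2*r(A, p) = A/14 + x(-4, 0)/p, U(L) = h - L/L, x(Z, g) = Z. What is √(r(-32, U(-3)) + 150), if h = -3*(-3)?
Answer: √29127/14 ≈ 12.190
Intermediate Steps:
h = 9
U(L) = 8 (U(L) = 9 - L/L = 9 - 1*1 = 9 - 1 = 8)
r(A, p) = -2/p + A/28 (r(A, p) = (A/14 - 4/p)/2 = (-4/p + A/14)/2 = -2/p + A/28)
√(r(-32, U(-3)) + 150) = √((-2/8 + (1/28)*(-32)) + 150) = √((-2*⅛ - 8/7) + 150) = √((-¼ - 8/7) + 150) = √(-39/28 + 150) = √(4161/28) = √29127/14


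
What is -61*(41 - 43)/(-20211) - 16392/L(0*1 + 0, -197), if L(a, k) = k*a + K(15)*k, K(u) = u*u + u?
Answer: 13563773/39815670 ≈ 0.34066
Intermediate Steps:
K(u) = u + u² (K(u) = u² + u = u + u²)
L(a, k) = 240*k + a*k (L(a, k) = k*a + (15*(1 + 15))*k = a*k + (15*16)*k = a*k + 240*k = 240*k + a*k)
-61*(41 - 43)/(-20211) - 16392/L(0*1 + 0, -197) = -61*(41 - 43)/(-20211) - 16392*(-1/(197*(240 + (0*1 + 0)))) = -61*(-2)*(-1/20211) - 16392*(-1/(197*(240 + (0 + 0)))) = 122*(-1/20211) - 16392*(-1/(197*(240 + 0))) = -122/20211 - 16392/((-197*240)) = -122/20211 - 16392/(-47280) = -122/20211 - 16392*(-1/47280) = -122/20211 + 683/1970 = 13563773/39815670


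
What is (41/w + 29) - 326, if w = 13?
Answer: -3820/13 ≈ -293.85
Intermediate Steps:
(41/w + 29) - 326 = (41/13 + 29) - 326 = 418/13 - 326 = -3820/13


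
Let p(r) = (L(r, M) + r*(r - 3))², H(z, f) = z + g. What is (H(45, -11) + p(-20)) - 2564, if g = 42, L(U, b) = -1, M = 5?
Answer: 208204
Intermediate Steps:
H(z, f) = 42 + z (H(z, f) = z + 42 = 42 + z)
p(r) = (-1 + r*(-3 + r))² (p(r) = (-1 + r*(r - 3))² = (-1 + r*(-3 + r))²)
(H(45, -11) + p(-20)) - 2564 = ((42 + 45) + (1 - 1*(-20)² + 3*(-20))²) - 2564 = (87 + (1 - 1*400 - 60)²) - 2564 = (87 + (1 - 400 - 60)²) - 2564 = (87 + (-459)²) - 2564 = (87 + 210681) - 2564 = 210768 - 2564 = 208204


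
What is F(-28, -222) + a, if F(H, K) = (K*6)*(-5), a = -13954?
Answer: -7294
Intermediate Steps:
F(H, K) = -30*K (F(H, K) = (6*K)*(-5) = -30*K)
F(-28, -222) + a = -30*(-222) - 13954 = 6660 - 13954 = -7294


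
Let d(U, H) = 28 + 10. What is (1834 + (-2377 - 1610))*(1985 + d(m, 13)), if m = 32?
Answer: -4355519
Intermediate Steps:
d(U, H) = 38
(1834 + (-2377 - 1610))*(1985 + d(m, 13)) = (1834 + (-2377 - 1610))*(1985 + 38) = (1834 - 3987)*2023 = -2153*2023 = -4355519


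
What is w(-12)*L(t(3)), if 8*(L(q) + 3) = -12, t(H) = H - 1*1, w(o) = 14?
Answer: -63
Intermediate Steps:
t(H) = -1 + H (t(H) = H - 1 = -1 + H)
L(q) = -9/2 (L(q) = -3 + (⅛)*(-12) = -3 - 3/2 = -9/2)
w(-12)*L(t(3)) = 14*(-9/2) = -63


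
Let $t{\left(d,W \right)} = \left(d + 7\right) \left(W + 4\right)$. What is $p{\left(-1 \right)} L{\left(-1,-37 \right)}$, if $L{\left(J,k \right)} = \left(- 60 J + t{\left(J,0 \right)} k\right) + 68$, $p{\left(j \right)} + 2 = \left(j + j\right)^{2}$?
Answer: $-1520$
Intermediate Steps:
$p{\left(j \right)} = -2 + 4 j^{2}$ ($p{\left(j \right)} = -2 + \left(j + j\right)^{2} = -2 + \left(2 j\right)^{2} = -2 + 4 j^{2}$)
$t{\left(d,W \right)} = \left(4 + W\right) \left(7 + d\right)$ ($t{\left(d,W \right)} = \left(7 + d\right) \left(4 + W\right) = \left(4 + W\right) \left(7 + d\right)$)
$L{\left(J,k \right)} = 68 - 60 J + k \left(28 + 4 J\right)$ ($L{\left(J,k \right)} = \left(- 60 J + \left(28 + 4 J + 7 \cdot 0 + 0 J\right) k\right) + 68 = \left(- 60 J + \left(28 + 4 J + 0 + 0\right) k\right) + 68 = \left(- 60 J + \left(28 + 4 J\right) k\right) + 68 = \left(- 60 J + k \left(28 + 4 J\right)\right) + 68 = 68 - 60 J + k \left(28 + 4 J\right)$)
$p{\left(-1 \right)} L{\left(-1,-37 \right)} = \left(-2 + 4 \left(-1\right)^{2}\right) \left(68 - -60 + 4 \left(-37\right) \left(7 - 1\right)\right) = \left(-2 + 4 \cdot 1\right) \left(68 + 60 + 4 \left(-37\right) 6\right) = \left(-2 + 4\right) \left(68 + 60 - 888\right) = 2 \left(-760\right) = -1520$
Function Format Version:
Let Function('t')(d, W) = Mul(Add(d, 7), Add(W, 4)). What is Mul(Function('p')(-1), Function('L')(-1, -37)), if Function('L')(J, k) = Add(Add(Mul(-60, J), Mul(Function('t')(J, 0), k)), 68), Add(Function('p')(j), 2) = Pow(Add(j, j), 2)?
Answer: -1520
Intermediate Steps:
Function('p')(j) = Add(-2, Mul(4, Pow(j, 2))) (Function('p')(j) = Add(-2, Pow(Add(j, j), 2)) = Add(-2, Pow(Mul(2, j), 2)) = Add(-2, Mul(4, Pow(j, 2))))
Function('t')(d, W) = Mul(Add(4, W), Add(7, d)) (Function('t')(d, W) = Mul(Add(7, d), Add(4, W)) = Mul(Add(4, W), Add(7, d)))
Function('L')(J, k) = Add(68, Mul(-60, J), Mul(k, Add(28, Mul(4, J)))) (Function('L')(J, k) = Add(Add(Mul(-60, J), Mul(Add(28, Mul(4, J), Mul(7, 0), Mul(0, J)), k)), 68) = Add(Add(Mul(-60, J), Mul(Add(28, Mul(4, J), 0, 0), k)), 68) = Add(Add(Mul(-60, J), Mul(Add(28, Mul(4, J)), k)), 68) = Add(Add(Mul(-60, J), Mul(k, Add(28, Mul(4, J)))), 68) = Add(68, Mul(-60, J), Mul(k, Add(28, Mul(4, J)))))
Mul(Function('p')(-1), Function('L')(-1, -37)) = Mul(Add(-2, Mul(4, Pow(-1, 2))), Add(68, Mul(-60, -1), Mul(4, -37, Add(7, -1)))) = Mul(Add(-2, Mul(4, 1)), Add(68, 60, Mul(4, -37, 6))) = Mul(Add(-2, 4), Add(68, 60, -888)) = Mul(2, -760) = -1520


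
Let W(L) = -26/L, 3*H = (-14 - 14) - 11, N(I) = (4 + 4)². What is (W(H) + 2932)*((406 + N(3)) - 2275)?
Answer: -5295870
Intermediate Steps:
N(I) = 64 (N(I) = 8² = 64)
H = -13 (H = ((-14 - 14) - 11)/3 = (-28 - 11)/3 = (⅓)*(-39) = -13)
(W(H) + 2932)*((406 + N(3)) - 2275) = (-26/(-13) + 2932)*((406 + 64) - 2275) = (-26*(-1/13) + 2932)*(470 - 2275) = (2 + 2932)*(-1805) = 2934*(-1805) = -5295870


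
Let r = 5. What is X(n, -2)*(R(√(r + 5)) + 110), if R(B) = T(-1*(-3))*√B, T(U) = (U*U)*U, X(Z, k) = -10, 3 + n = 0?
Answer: -1100 - 270*10^(¼) ≈ -1580.1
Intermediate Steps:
n = -3 (n = -3 + 0 = -3)
T(U) = U³ (T(U) = U²*U = U³)
R(B) = 27*√B (R(B) = (-1*(-3))³*√B = 3³*√B = 27*√B)
X(n, -2)*(R(√(r + 5)) + 110) = -10*(27*√(√(5 + 5)) + 110) = -10*(27*√(√10) + 110) = -10*(27*10^(¼) + 110) = -10*(110 + 27*10^(¼)) = -1100 - 270*10^(¼)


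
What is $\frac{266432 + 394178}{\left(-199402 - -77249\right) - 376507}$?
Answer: $- \frac{66061}{49866} \approx -1.3248$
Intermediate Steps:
$\frac{266432 + 394178}{\left(-199402 - -77249\right) - 376507} = \frac{660610}{\left(-199402 + 77249\right) - 376507} = \frac{660610}{-122153 - 376507} = \frac{660610}{-498660} = 660610 \left(- \frac{1}{498660}\right) = - \frac{66061}{49866}$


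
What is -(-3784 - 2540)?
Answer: 6324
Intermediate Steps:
-(-3784 - 2540) = -1*(-6324) = 6324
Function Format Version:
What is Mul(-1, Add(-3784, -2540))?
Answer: 6324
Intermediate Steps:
Mul(-1, Add(-3784, -2540)) = Mul(-1, -6324) = 6324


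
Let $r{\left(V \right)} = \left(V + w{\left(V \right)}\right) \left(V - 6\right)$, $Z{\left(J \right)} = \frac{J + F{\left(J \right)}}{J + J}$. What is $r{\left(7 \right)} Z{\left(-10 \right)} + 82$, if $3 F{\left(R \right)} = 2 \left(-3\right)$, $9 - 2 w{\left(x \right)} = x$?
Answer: $\frac{434}{5} \approx 86.8$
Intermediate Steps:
$w{\left(x \right)} = \frac{9}{2} - \frac{x}{2}$
$F{\left(R \right)} = -2$ ($F{\left(R \right)} = \frac{2 \left(-3\right)}{3} = \frac{1}{3} \left(-6\right) = -2$)
$Z{\left(J \right)} = \frac{-2 + J}{2 J}$ ($Z{\left(J \right)} = \frac{J - 2}{J + J} = \frac{-2 + J}{2 J}$)
$r{\left(V \right)} = \left(-6 + V\right) \left(\frac{9}{2} + \frac{V}{2}\right)$ ($r{\left(V \right)} = \left(V - \left(- \frac{9}{2} + \frac{V}{2}\right)\right) \left(V - 6\right) = \left(\frac{9}{2} + \frac{V}{2}\right) \left(-6 + V\right) = \left(-6 + V\right) \left(\frac{9}{2} + \frac{V}{2}\right)$)
$r{\left(7 \right)} Z{\left(-10 \right)} + 82 = \left(-27 + \frac{7^{2}}{2} + \frac{3}{2} \cdot 7\right) \frac{-2 - 10}{2 \left(-10\right)} + 82 = \left(-27 + \frac{1}{2} \cdot 49 + \frac{21}{2}\right) \frac{1}{2} \left(- \frac{1}{10}\right) \left(-12\right) + 82 = \left(-27 + \frac{49}{2} + \frac{21}{2}\right) \frac{3}{5} + 82 = 8 \cdot \frac{3}{5} + 82 = \frac{24}{5} + 82 = \frac{434}{5}$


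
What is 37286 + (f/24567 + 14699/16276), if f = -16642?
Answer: 14908990261853/399852492 ≈ 37286.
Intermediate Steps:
37286 + (f/24567 + 14699/16276) = 37286 + (-16642/24567 + 14699/16276) = 37286 + 90245141/399852492 = 14908990261853/399852492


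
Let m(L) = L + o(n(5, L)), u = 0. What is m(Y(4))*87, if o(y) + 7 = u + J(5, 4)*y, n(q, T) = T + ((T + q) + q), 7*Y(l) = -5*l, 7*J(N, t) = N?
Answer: -28971/49 ≈ -591.25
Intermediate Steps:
J(N, t) = N/7
Y(l) = -5*l/7 (Y(l) = (-5*l)/7 = -5*l/7)
n(q, T) = 2*T + 2*q (n(q, T) = T + (T + 2*q) = 2*T + 2*q)
o(y) = -7 + 5*y/7 (o(y) = -7 + (0 + ((⅐)*5)*y) = -7 + (0 + 5*y/7) = -7 + 5*y/7)
m(L) = ⅐ + 17*L/7 (m(L) = L + (-7 + 5*(2*L + 2*5)/7) = L + (-7 + 5*(2*L + 10)/7) = L + (-7 + 5*(10 + 2*L)/7) = L + (-7 + (50/7 + 10*L/7)) = L + (⅐ + 10*L/7) = ⅐ + 17*L/7)
m(Y(4))*87 = (⅐ + 17*(-5/7*4)/7)*87 = (⅐ + (17/7)*(-20/7))*87 = (⅐ - 340/49)*87 = -333/49*87 = -28971/49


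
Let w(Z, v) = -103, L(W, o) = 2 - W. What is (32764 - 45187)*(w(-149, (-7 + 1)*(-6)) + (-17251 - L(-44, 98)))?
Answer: 216160200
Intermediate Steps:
(32764 - 45187)*(w(-149, (-7 + 1)*(-6)) + (-17251 - L(-44, 98))) = (32764 - 45187)*(-103 + (-17251 - (2 - 1*(-44)))) = -12423*(-103 + (-17251 - (2 + 44))) = -12423*(-103 + (-17251 - 1*46)) = -12423*(-103 + (-17251 - 46)) = -12423*(-103 - 17297) = -12423*(-17400) = 216160200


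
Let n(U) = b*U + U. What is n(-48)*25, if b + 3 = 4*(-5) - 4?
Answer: 31200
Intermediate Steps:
b = -27 (b = -3 + (4*(-5) - 4) = -3 + (-20 - 4) = -3 - 24 = -27)
n(U) = -26*U (n(U) = -27*U + U = -26*U)
n(-48)*25 = -26*(-48)*25 = 1248*25 = 31200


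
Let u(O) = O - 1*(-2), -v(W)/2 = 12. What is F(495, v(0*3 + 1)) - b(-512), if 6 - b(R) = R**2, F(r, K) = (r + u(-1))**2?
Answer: 508154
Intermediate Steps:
v(W) = -24 (v(W) = -2*12 = -24)
u(O) = 2 + O (u(O) = O + 2 = 2 + O)
F(r, K) = (1 + r)**2 (F(r, K) = (r + (2 - 1))**2 = (r + 1)**2 = (1 + r)**2)
b(R) = 6 - R**2
F(495, v(0*3 + 1)) - b(-512) = (1 + 495)**2 - (6 - 1*(-512)**2) = 496**2 - (6 - 1*262144) = 246016 - (6 - 262144) = 246016 - 1*(-262138) = 246016 + 262138 = 508154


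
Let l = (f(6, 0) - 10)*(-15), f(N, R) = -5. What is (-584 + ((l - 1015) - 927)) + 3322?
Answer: 1021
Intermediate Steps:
l = 225 (l = (-5 - 10)*(-15) = -15*(-15) = 225)
(-584 + ((l - 1015) - 927)) + 3322 = (-584 + ((225 - 1015) - 927)) + 3322 = (-584 + (-790 - 927)) + 3322 = (-584 - 1717) + 3322 = -2301 + 3322 = 1021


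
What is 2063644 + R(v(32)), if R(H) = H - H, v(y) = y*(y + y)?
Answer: 2063644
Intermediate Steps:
v(y) = 2*y**2 (v(y) = y*(2*y) = 2*y**2)
R(H) = 0
2063644 + R(v(32)) = 2063644 + 0 = 2063644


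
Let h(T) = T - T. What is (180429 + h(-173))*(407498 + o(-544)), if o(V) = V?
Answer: 73426303266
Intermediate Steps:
h(T) = 0
(180429 + h(-173))*(407498 + o(-544)) = (180429 + 0)*(407498 - 544) = 180429*406954 = 73426303266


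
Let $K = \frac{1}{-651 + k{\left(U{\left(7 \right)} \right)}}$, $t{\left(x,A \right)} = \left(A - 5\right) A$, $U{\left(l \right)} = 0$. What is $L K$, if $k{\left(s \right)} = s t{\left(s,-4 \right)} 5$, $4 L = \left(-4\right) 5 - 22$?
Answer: $\frac{1}{62} \approx 0.016129$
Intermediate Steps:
$t{\left(x,A \right)} = A \left(-5 + A\right)$ ($t{\left(x,A \right)} = \left(-5 + A\right) A = A \left(-5 + A\right)$)
$L = - \frac{21}{2}$ ($L = \frac{\left(-4\right) 5 - 22}{4} = \frac{-20 - 22}{4} = \frac{1}{4} \left(-42\right) = - \frac{21}{2} \approx -10.5$)
$k{\left(s \right)} = 180 s$ ($k{\left(s \right)} = s \left(- 4 \left(-5 - 4\right)\right) 5 = s \left(\left(-4\right) \left(-9\right)\right) 5 = s 36 \cdot 5 = 36 s 5 = 180 s$)
$K = - \frac{1}{651}$ ($K = \frac{1}{-651 + 180 \cdot 0} = \frac{1}{-651 + 0} = \frac{1}{-651} = - \frac{1}{651} \approx -0.0015361$)
$L K = \left(- \frac{21}{2}\right) \left(- \frac{1}{651}\right) = \frac{1}{62}$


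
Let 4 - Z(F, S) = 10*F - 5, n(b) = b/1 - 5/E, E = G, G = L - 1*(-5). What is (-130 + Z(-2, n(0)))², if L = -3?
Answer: 10201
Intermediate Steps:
G = 2 (G = -3 - 1*(-5) = -3 + 5 = 2)
E = 2
n(b) = -5/2 + b (n(b) = b/1 - 5/2 = b*1 - 5*½ = b - 5/2 = -5/2 + b)
Z(F, S) = 9 - 10*F (Z(F, S) = 4 - (10*F - 5) = 4 - (-5 + 10*F) = 4 + (5 - 10*F) = 9 - 10*F)
(-130 + Z(-2, n(0)))² = (-130 + (9 - 10*(-2)))² = (-130 + (9 + 20))² = (-130 + 29)² = (-101)² = 10201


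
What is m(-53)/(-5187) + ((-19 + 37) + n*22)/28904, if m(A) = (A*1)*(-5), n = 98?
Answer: 1808489/74962524 ≈ 0.024125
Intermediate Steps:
m(A) = -5*A (m(A) = A*(-5) = -5*A)
m(-53)/(-5187) + ((-19 + 37) + n*22)/28904 = -5*(-53)/(-5187) + ((-19 + 37) + 98*22)/28904 = 265*(-1/5187) + (18 + 2156)*(1/28904) = -265/5187 + 2174*(1/28904) = -265/5187 + 1087/14452 = 1808489/74962524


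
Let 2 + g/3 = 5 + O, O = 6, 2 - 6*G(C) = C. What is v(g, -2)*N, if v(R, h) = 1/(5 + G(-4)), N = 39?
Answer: 13/2 ≈ 6.5000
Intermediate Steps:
G(C) = ⅓ - C/6
g = 27 (g = -6 + 3*(5 + 6) = -6 + 3*11 = -6 + 33 = 27)
v(R, h) = ⅙ (v(R, h) = 1/(5 + (⅓ - ⅙*(-4))) = 1/(5 + (⅓ + ⅔)) = 1/(5 + 1) = 1/6 = ⅙)
v(g, -2)*N = (⅙)*39 = 13/2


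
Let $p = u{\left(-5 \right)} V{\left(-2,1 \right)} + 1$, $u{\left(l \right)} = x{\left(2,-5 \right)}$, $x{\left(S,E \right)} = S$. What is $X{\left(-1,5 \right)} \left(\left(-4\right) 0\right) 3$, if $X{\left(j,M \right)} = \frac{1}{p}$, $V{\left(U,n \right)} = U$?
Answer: $0$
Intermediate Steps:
$u{\left(l \right)} = 2$
$p = -3$ ($p = 2 \left(-2\right) + 1 = -4 + 1 = -3$)
$X{\left(j,M \right)} = - \frac{1}{3}$ ($X{\left(j,M \right)} = \frac{1}{-3} = - \frac{1}{3}$)
$X{\left(-1,5 \right)} \left(\left(-4\right) 0\right) 3 = - \frac{\left(-4\right) 0}{3} \cdot 3 = \left(- \frac{1}{3}\right) 0 \cdot 3 = 0 \cdot 3 = 0$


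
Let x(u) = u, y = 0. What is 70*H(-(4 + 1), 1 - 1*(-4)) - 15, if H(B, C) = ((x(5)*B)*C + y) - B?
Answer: -8415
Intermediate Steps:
H(B, C) = -B + 5*B*C (H(B, C) = ((5*B)*C + 0) - B = (5*B*C + 0) - B = 5*B*C - B = -B + 5*B*C)
70*H(-(4 + 1), 1 - 1*(-4)) - 15 = 70*((-(4 + 1))*(-1 + 5*(1 - 1*(-4)))) - 15 = 70*((-1*5)*(-1 + 5*(1 + 4))) - 15 = 70*(-5*(-1 + 5*5)) - 15 = 70*(-5*(-1 + 25)) - 15 = 70*(-5*24) - 15 = 70*(-120) - 15 = -8400 - 15 = -8415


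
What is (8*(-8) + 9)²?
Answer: 3025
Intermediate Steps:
(8*(-8) + 9)² = (-64 + 9)² = (-55)² = 3025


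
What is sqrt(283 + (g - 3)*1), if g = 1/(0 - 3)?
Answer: sqrt(2517)/3 ≈ 16.723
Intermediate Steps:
g = -1/3 (g = 1/(-3) = -1/3 ≈ -0.33333)
sqrt(283 + (g - 3)*1) = sqrt(283 + (-1/3 - 3)*1) = sqrt(283 - 10/3*1) = sqrt(283 - 10/3) = sqrt(839/3) = sqrt(2517)/3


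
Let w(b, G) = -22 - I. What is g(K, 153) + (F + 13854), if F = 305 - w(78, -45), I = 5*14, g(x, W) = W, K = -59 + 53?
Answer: 14404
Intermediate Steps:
K = -6
I = 70
w(b, G) = -92 (w(b, G) = -22 - 1*70 = -22 - 70 = -92)
F = 397 (F = 305 - 1*(-92) = 305 + 92 = 397)
g(K, 153) + (F + 13854) = 153 + (397 + 13854) = 153 + 14251 = 14404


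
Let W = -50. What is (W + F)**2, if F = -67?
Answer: 13689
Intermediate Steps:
(W + F)**2 = (-50 - 67)**2 = (-117)**2 = 13689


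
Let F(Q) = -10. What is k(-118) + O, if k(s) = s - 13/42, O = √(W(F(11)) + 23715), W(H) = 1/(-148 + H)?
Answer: -4969/42 + √592021102/158 ≈ 35.687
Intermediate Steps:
O = √592021102/158 (O = √(1/(-148 - 10) + 23715) = √(1/(-158) + 23715) = √(-1/158 + 23715) = √(3746969/158) = √592021102/158 ≈ 154.00)
k(s) = -13/42 + s (k(s) = s - 13*1/42 = s - 13/42 = -13/42 + s)
k(-118) + O = (-13/42 - 118) + √592021102/158 = -4969/42 + √592021102/158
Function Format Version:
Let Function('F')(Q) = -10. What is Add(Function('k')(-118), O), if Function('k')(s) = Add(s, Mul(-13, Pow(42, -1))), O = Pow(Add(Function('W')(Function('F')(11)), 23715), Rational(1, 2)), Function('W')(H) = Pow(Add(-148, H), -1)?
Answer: Add(Rational(-4969, 42), Mul(Rational(1, 158), Pow(592021102, Rational(1, 2)))) ≈ 35.687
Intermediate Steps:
O = Mul(Rational(1, 158), Pow(592021102, Rational(1, 2))) (O = Pow(Add(Pow(Add(-148, -10), -1), 23715), Rational(1, 2)) = Pow(Add(Pow(-158, -1), 23715), Rational(1, 2)) = Pow(Add(Rational(-1, 158), 23715), Rational(1, 2)) = Pow(Rational(3746969, 158), Rational(1, 2)) = Mul(Rational(1, 158), Pow(592021102, Rational(1, 2))) ≈ 154.00)
Function('k')(s) = Add(Rational(-13, 42), s) (Function('k')(s) = Add(s, Mul(-13, Rational(1, 42))) = Add(s, Rational(-13, 42)) = Add(Rational(-13, 42), s))
Add(Function('k')(-118), O) = Add(Add(Rational(-13, 42), -118), Mul(Rational(1, 158), Pow(592021102, Rational(1, 2)))) = Add(Rational(-4969, 42), Mul(Rational(1, 158), Pow(592021102, Rational(1, 2))))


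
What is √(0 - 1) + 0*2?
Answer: I ≈ 1.0*I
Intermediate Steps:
√(0 - 1) + 0*2 = √(-1) + 0 = I + 0 = I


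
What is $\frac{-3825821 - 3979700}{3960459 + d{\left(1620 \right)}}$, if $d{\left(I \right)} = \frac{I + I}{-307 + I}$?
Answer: $- \frac{10248649073}{5200085907} \approx -1.9709$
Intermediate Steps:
$d{\left(I \right)} = \frac{2 I}{-307 + I}$
$\frac{-3825821 - 3979700}{3960459 + d{\left(1620 \right)}} = \frac{-3825821 - 3979700}{3960459 + 2 \cdot 1620 \frac{1}{-307 + 1620}} = - \frac{7805521}{3960459 + 2 \cdot 1620 \cdot \frac{1}{1313}} = - \frac{7805521}{3960459 + \frac{3240}{1313}} = - \frac{7805521}{\frac{5200085907}{1313}} = \left(-7805521\right) \frac{1313}{5200085907} = - \frac{10248649073}{5200085907}$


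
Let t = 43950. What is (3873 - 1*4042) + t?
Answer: 43781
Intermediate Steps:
(3873 - 1*4042) + t = (3873 - 1*4042) + 43950 = (3873 - 4042) + 43950 = -169 + 43950 = 43781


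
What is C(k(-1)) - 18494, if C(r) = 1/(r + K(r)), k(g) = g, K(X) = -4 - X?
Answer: -73977/4 ≈ -18494.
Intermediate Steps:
C(r) = -¼ (C(r) = 1/(r + (-4 - r)) = 1/(-4) = -¼)
C(k(-1)) - 18494 = -¼ - 18494 = -73977/4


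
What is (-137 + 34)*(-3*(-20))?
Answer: -6180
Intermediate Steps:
(-137 + 34)*(-3*(-20)) = -103*60 = -6180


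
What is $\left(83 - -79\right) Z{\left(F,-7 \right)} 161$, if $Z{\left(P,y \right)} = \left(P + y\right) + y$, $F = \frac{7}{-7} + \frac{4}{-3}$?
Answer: $-426006$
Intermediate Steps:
$F = - \frac{7}{3}$ ($F = 7 \left(- \frac{1}{7}\right) + 4 \left(- \frac{1}{3}\right) = -1 - \frac{4}{3} = - \frac{7}{3} \approx -2.3333$)
$Z{\left(P,y \right)} = P + 2 y$
$\left(83 - -79\right) Z{\left(F,-7 \right)} 161 = \left(83 - -79\right) \left(- \frac{7}{3} + 2 \left(-7\right)\right) 161 = \left(83 + 79\right) \left(- \frac{7}{3} - 14\right) 161 = 162 \left(- \frac{49}{3}\right) 161 = \left(-2646\right) 161 = -426006$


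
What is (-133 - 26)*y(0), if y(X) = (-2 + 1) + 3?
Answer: -318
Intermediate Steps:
y(X) = 2 (y(X) = -1 + 3 = 2)
(-133 - 26)*y(0) = (-133 - 26)*2 = -159*2 = -318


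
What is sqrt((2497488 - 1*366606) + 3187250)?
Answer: 2*sqrt(1329533) ≈ 2306.1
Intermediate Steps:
sqrt((2497488 - 1*366606) + 3187250) = sqrt((2497488 - 366606) + 3187250) = sqrt(2130882 + 3187250) = sqrt(5318132) = 2*sqrt(1329533)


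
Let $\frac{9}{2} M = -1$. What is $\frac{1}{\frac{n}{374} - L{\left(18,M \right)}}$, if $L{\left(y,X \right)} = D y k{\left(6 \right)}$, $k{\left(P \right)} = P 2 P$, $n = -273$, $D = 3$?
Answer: $- \frac{374}{1454385} \approx -0.00025715$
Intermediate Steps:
$M = - \frac{2}{9}$ ($M = \frac{2}{9} \left(-1\right) = - \frac{2}{9} \approx -0.22222$)
$k{\left(P \right)} = 2 P^{2}$ ($k{\left(P \right)} = 2 P P = 2 P^{2}$)
$L{\left(y,X \right)} = 216 y$ ($L{\left(y,X \right)} = 3 y 2 \cdot 6^{2} = 3 y 2 \cdot 36 = 3 y 72 = 216 y$)
$\frac{1}{\frac{n}{374} - L{\left(18,M \right)}} = \frac{1}{- \frac{273}{374} - 216 \cdot 18} = \frac{1}{\left(-273\right) \frac{1}{374} - 3888} = \frac{1}{- \frac{273}{374} - 3888} = \frac{1}{- \frac{1454385}{374}} = - \frac{374}{1454385}$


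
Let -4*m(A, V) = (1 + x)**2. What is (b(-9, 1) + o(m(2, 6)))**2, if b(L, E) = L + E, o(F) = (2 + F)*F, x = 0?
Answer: 18225/256 ≈ 71.191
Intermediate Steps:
m(A, V) = -1/4 (m(A, V) = -(1 + 0)**2/4 = -1/4*1**2 = -1/4*1 = -1/4)
o(F) = F*(2 + F)
b(L, E) = E + L
(b(-9, 1) + o(m(2, 6)))**2 = ((1 - 9) - (2 - 1/4)/4)**2 = (-8 - 1/4*7/4)**2 = (-8 - 7/16)**2 = (-135/16)**2 = 18225/256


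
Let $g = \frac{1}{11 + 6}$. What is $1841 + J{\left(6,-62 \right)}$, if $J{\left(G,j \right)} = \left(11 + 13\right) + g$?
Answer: $\frac{31706}{17} \approx 1865.1$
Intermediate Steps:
$g = \frac{1}{17} \approx 0.058824$
$J{\left(G,j \right)} = \frac{409}{17}$ ($J{\left(G,j \right)} = \left(11 + 13\right) + \frac{1}{17} = 24 + \frac{1}{17} = \frac{409}{17}$)
$1841 + J{\left(6,-62 \right)} = 1841 + \frac{409}{17} = \frac{31706}{17}$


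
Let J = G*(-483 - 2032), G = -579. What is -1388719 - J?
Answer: -2844904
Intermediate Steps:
J = 1456185 (J = -579*(-483 - 2032) = -579*(-2515) = 1456185)
-1388719 - J = -1388719 - 1*1456185 = -1388719 - 1456185 = -2844904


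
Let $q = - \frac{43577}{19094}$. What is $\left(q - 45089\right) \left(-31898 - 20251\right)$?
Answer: $\frac{44898878004507}{19094} \approx 2.3515 \cdot 10^{9}$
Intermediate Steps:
$q = - \frac{43577}{19094}$ ($q = \left(-43577\right) \frac{1}{19094} = - \frac{43577}{19094} \approx -2.2822$)
$\left(q - 45089\right) \left(-31898 - 20251\right) = \left(- \frac{43577}{19094} - 45089\right) \left(-31898 - 20251\right) = \left(- \frac{860972943}{19094}\right) \left(-52149\right) = \frac{44898878004507}{19094}$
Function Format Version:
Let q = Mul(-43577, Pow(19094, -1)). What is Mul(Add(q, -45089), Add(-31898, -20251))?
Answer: Rational(44898878004507, 19094) ≈ 2.3515e+9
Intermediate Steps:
q = Rational(-43577, 19094) (q = Mul(-43577, Rational(1, 19094)) = Rational(-43577, 19094) ≈ -2.2822)
Mul(Add(q, -45089), Add(-31898, -20251)) = Mul(Add(Rational(-43577, 19094), -45089), Add(-31898, -20251)) = Mul(Rational(-860972943, 19094), -52149) = Rational(44898878004507, 19094)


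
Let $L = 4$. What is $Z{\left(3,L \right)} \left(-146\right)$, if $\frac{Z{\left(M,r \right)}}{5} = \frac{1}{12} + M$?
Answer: $- \frac{13505}{6} \approx -2250.8$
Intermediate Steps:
$Z{\left(M,r \right)} = \frac{5}{12} + 5 M$ ($Z{\left(M,r \right)} = 5 \left(\frac{1}{12} + M\right) = \frac{5}{12} + 5 M$)
$Z{\left(3,L \right)} \left(-146\right) = \left(\frac{5}{12} + 5 \cdot 3\right) \left(-146\right) = \left(\frac{5}{12} + 15\right) \left(-146\right) = \frac{185}{12} \left(-146\right) = - \frac{13505}{6}$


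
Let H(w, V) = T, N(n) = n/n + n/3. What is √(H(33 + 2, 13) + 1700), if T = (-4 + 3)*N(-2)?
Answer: √15297/3 ≈ 41.227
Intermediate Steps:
N(n) = 1 + n/3 (N(n) = 1 + n*(⅓) = 1 + n/3)
T = -⅓ (T = (-4 + 3)*(1 + (⅓)*(-2)) = -(1 - ⅔) = -1*⅓ = -⅓ ≈ -0.33333)
H(w, V) = -⅓
√(H(33 + 2, 13) + 1700) = √(-⅓ + 1700) = √(5099/3) = √15297/3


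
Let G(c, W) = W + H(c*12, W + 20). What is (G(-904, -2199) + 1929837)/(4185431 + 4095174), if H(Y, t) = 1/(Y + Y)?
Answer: 41822034047/179656006080 ≈ 0.23279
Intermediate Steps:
H(Y, t) = 1/(2*Y)
G(c, W) = W + 1/(24*c) (G(c, W) = W + 1/(2*((c*12))) = W + 1/(2*((12*c))) = W + (1/(12*c))/2 = W + 1/(24*c))
(G(-904, -2199) + 1929837)/(4185431 + 4095174) = ((-2199 + (1/24)/(-904)) + 1929837)/(4185431 + 4095174) = ((-2199 + (1/24)*(-1/904)) + 1929837)/8280605 = ((-2199 - 1/21696) + 1929837)*(1/8280605) = (-47709505/21696 + 1929837)*(1/8280605) = (41822034047/21696)*(1/8280605) = 41822034047/179656006080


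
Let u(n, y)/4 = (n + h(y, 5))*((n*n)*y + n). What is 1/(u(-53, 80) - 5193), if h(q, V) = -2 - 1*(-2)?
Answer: -1/47634597 ≈ -2.0993e-8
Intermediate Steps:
h(q, V) = 0 (h(q, V) = -2 + 2 = 0)
u(n, y) = 4*n*(n + y*n²) (u(n, y) = 4*((n + 0)*((n*n)*y + n)) = 4*(n*(n²*y + n)) = 4*(n*(y*n² + n)) = 4*(n*(n + y*n²)) = 4*n*(n + y*n²))
1/(u(-53, 80) - 5193) = 1/(4*(-53)²*(1 - 53*80) - 5193) = 1/(4*2809*(1 - 4240) - 5193) = 1/(4*2809*(-4239) - 5193) = 1/(-47629404 - 5193) = 1/(-47634597) = -1/47634597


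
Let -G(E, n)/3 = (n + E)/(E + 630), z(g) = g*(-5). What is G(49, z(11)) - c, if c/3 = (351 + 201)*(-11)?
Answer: 12368682/679 ≈ 18216.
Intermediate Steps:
z(g) = -5*g
G(E, n) = -3*(E + n)/(630 + E) (G(E, n) = -3*(n + E)/(E + 630) = -3*(E + n)/(630 + E))
c = -18216 (c = 3*((351 + 201)*(-11)) = 3*(552*(-11)) = 3*(-6072) = -18216)
G(49, z(11)) - c = 3*(-1*49 - (-5)*11)/(630 + 49) - 1*(-18216) = 3*(-49 - 1*(-55))/679 + 18216 = 3*(1/679)*(-49 + 55) + 18216 = 3*(1/679)*6 + 18216 = 18/679 + 18216 = 12368682/679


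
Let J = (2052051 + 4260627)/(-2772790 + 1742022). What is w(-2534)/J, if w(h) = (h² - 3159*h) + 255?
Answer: -7435092960728/3156339 ≈ -2.3556e+6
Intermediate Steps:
J = -3156339/515384 (J = 6312678/(-1030768) = 6312678*(-1/1030768) = -3156339/515384 ≈ -6.1242)
w(h) = 255 + h² - 3159*h
w(-2534)/J = (255 + (-2534)² - 3159*(-2534))/(-3156339/515384) = (255 + 6421156 + 8004906)*(-515384/3156339) = 14426317*(-515384/3156339) = -7435092960728/3156339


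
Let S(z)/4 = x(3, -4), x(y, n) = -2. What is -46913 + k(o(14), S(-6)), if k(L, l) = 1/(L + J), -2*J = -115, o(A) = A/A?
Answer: -5488819/117 ≈ -46913.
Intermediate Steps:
S(z) = -8 (S(z) = 4*(-2) = -8)
o(A) = 1
J = 115/2 (J = -½*(-115) = 115/2 ≈ 57.500)
k(L, l) = 1/(115/2 + L) (k(L, l) = 1/(L + 115/2) = 1/(115/2 + L))
-46913 + k(o(14), S(-6)) = -46913 + 2/(115 + 2*1) = -46913 + 2/(115 + 2) = -46913 + 2/117 = -5488819/117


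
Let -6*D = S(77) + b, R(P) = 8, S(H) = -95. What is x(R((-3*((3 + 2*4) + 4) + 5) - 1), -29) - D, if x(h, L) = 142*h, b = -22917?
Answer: -8098/3 ≈ -2699.3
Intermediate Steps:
D = 11506/3 (D = -(-95 - 22917)/6 = -⅙*(-23012) = 11506/3 ≈ 3835.3)
x(R((-3*((3 + 2*4) + 4) + 5) - 1), -29) - D = 142*8 - 1*11506/3 = 1136 - 11506/3 = -8098/3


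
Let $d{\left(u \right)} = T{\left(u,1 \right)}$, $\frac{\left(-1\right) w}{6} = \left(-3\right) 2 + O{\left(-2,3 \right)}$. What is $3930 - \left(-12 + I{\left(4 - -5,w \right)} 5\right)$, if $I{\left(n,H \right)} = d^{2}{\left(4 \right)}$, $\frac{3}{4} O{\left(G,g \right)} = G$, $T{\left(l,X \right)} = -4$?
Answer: $3862$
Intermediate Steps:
$O{\left(G,g \right)} = \frac{4 G}{3}$
$w = 52$ ($w = - 6 \left(\left(-3\right) 2 + \frac{4}{3} \left(-2\right)\right) = - 6 \left(-6 - \frac{8}{3}\right) = \left(-6\right) \left(- \frac{26}{3}\right) = 52$)
$d{\left(u \right)} = -4$
$I{\left(n,H \right)} = 16$ ($I{\left(n,H \right)} = \left(-4\right)^{2} = 16$)
$3930 - \left(-12 + I{\left(4 - -5,w \right)} 5\right) = 3930 - \left(-12 + 16 \cdot 5\right) = 3930 - \left(-12 + 80\right) = 3930 - 68 = 3862$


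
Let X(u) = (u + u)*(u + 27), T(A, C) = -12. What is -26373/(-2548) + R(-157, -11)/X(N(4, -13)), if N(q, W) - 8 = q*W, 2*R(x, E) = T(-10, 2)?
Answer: 1232460/119119 ≈ 10.346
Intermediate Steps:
R(x, E) = -6 (R(x, E) = (½)*(-12) = -6)
N(q, W) = 8 + W*q (N(q, W) = 8 + q*W = 8 + W*q)
X(u) = 2*u*(27 + u) (X(u) = (2*u)*(27 + u) = 2*u*(27 + u))
-26373/(-2548) + R(-157, -11)/X(N(4, -13)) = -26373/(-2548) - 6*1/(2*(8 - 13*4)*(27 + (8 - 13*4))) = -26373*(-1/2548) - 6*1/(2*(8 - 52)*(27 + (8 - 52))) = 26373/2548 - 6*(-1/(88*(27 - 44))) = 26373/2548 - 6/(2*(-44)*(-17)) = 26373/2548 - 6/1496 = 26373/2548 - 6*1/1496 = 26373/2548 - 3/748 = 1232460/119119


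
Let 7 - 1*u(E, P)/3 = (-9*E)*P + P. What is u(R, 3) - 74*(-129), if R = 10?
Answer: 10368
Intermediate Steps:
u(E, P) = 21 - 3*P + 27*E*P (u(E, P) = 21 - 3*((-9*E)*P + P) = 21 - 3*(-9*E*P + P) = 21 - 3*(P - 9*E*P) = 21 + (-3*P + 27*E*P) = 21 - 3*P + 27*E*P)
u(R, 3) - 74*(-129) = (21 - 3*3 + 27*10*3) - 74*(-129) = (21 - 9 + 810) + 9546 = 822 + 9546 = 10368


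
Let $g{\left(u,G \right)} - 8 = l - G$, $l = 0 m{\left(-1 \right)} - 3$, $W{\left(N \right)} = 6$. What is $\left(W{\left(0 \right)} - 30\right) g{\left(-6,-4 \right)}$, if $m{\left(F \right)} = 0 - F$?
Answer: $-216$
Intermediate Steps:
$m{\left(F \right)} = - F$
$l = -3$ ($l = 0 \left(\left(-1\right) \left(-1\right)\right) - 3 = 0 \cdot 1 - 3 = 0 - 3 = -3$)
$g{\left(u,G \right)} = 5 - G$ ($g{\left(u,G \right)} = 8 - \left(3 + G\right) = 5 - G$)
$\left(W{\left(0 \right)} - 30\right) g{\left(-6,-4 \right)} = \left(6 - 30\right) \left(5 - -4\right) = - 24 \left(5 + 4\right) = \left(-24\right) 9 = -216$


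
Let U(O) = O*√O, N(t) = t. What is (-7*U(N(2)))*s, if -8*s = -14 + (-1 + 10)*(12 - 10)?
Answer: 7*√2 ≈ 9.8995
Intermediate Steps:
s = -½ (s = -(-14 + (-1 + 10)*(12 - 10))/8 = -(-14 + 9*2)/8 = -(-14 + 18)/8 = -⅛*4 = -½ ≈ -0.50000)
U(O) = O^(3/2)
(-7*U(N(2)))*s = -14*√2*(-½) = 7*√2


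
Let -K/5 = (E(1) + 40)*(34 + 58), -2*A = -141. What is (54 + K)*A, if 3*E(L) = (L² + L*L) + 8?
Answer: -1401493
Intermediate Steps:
A = 141/2 (A = -½*(-141) = 141/2 ≈ 70.500)
E(L) = 8/3 + 2*L²/3 (E(L) = ((L² + L*L) + 8)/3 = ((L² + L²) + 8)/3 = (2*L² + 8)/3 = (8 + 2*L²)/3 = 8/3 + 2*L²/3)
K = -59800/3 (K = -5*((8/3 + (⅔)*1²) + 40)*(34 + 58) = -5*((8/3 + (⅔)*1) + 40)*92 = -5*((8/3 + ⅔) + 40)*92 = -5*(10/3 + 40)*92 = -650*92/3 = -5*11960/3 = -59800/3 ≈ -19933.)
(54 + K)*A = (54 - 59800/3)*(141/2) = -59638/3*141/2 = -1401493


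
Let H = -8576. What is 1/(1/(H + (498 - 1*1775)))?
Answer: -9853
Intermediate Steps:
1/(1/(H + (498 - 1*1775))) = 1/(1/(-8576 + (498 - 1*1775))) = 1/(1/(-8576 + (498 - 1775))) = 1/(1/(-8576 - 1277)) = 1/(1/(-9853)) = 1/(-1/9853) = -9853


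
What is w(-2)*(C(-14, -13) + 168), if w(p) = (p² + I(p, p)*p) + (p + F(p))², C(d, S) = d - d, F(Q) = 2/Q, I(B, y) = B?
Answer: 2856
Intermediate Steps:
C(d, S) = 0
w(p) = (p + 2/p)² + 2*p² (w(p) = (p² + p*p) + (p + 2/p)² = (p² + p²) + (p + 2/p)² = 2*p² + (p + 2/p)² = (p + 2/p)² + 2*p²)
w(-2)*(C(-14, -13) + 168) = (((2 + (-2)²)² + 2*(-2)⁴)/(-2)²)*(0 + 168) = (((2 + 4)² + 2*16)/4)*168 = ((6² + 32)/4)*168 = ((36 + 32)/4)*168 = ((¼)*68)*168 = 17*168 = 2856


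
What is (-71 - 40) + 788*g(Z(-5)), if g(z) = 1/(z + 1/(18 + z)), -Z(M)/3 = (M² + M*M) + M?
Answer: -461388/3949 ≈ -116.84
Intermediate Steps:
Z(M) = -6*M² - 3*M (Z(M) = -3*((M² + M*M) + M) = -3*((M² + M²) + M) = -3*(2*M² + M) = -3*(M + 2*M²) = -6*M² - 3*M)
(-71 - 40) + 788*g(Z(-5)) = (-71 - 40) + 788*((18 - 3*(-5)*(1 + 2*(-5)))/(1 + (-3*(-5)*(1 + 2*(-5)))² + 18*(-3*(-5)*(1 + 2*(-5))))) = -111 + 788*((18 - 3*(-5)*(1 - 10))/(1 + (-3*(-5)*(1 - 10))² + 18*(-3*(-5)*(1 - 10)))) = -111 + 788*((18 - 3*(-5)*(-9))/(1 + (-3*(-5)*(-9))² + 18*(-3*(-5)*(-9)))) = -111 + 788*((18 - 135)/(1 + (-135)² + 18*(-135))) = -111 + 788*(-117/(1 + 18225 - 2430)) = -111 + 788*(-117/15796) = -111 - 23049/3949 = -461388/3949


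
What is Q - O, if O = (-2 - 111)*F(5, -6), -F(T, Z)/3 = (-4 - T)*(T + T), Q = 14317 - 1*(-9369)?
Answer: 54196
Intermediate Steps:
Q = 23686 (Q = 14317 + 9369 = 23686)
F(T, Z) = -6*T*(-4 - T) (F(T, Z) = -3*(-4 - T)*(T + T) = -3*(-4 - T)*2*T = -6*T*(-4 - T))
O = -30510 (O = (-2 - 111)*(6*5*(4 + 5)) = -678*5*9 = -113*270 = -30510)
Q - O = 23686 - 1*(-30510) = 23686 + 30510 = 54196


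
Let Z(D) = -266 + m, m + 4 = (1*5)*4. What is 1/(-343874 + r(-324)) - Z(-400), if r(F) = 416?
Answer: 85864499/343458 ≈ 250.00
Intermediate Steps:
m = 16 (m = -4 + (1*5)*4 = -4 + 5*4 = -4 + 20 = 16)
Z(D) = -250 (Z(D) = -266 + 16 = -250)
1/(-343874 + r(-324)) - Z(-400) = 1/(-343874 + 416) - 1*(-250) = 1/(-343458) + 250 = -1/343458 + 250 = 85864499/343458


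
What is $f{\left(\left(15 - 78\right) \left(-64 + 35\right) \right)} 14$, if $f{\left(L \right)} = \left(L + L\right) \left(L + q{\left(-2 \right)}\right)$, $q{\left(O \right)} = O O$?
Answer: $93666636$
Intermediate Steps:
$q{\left(O \right)} = O^{2}$
$f{\left(L \right)} = 2 L \left(4 + L\right)$ ($f{\left(L \right)} = \left(L + L\right) \left(L + \left(-2\right)^{2}\right) = 2 L \left(L + 4\right) = 2 L \left(4 + L\right)$)
$f{\left(\left(15 - 78\right) \left(-64 + 35\right) \right)} 14 = 2 \left(15 - 78\right) \left(-64 + 35\right) \left(4 + \left(15 - 78\right) \left(-64 + 35\right)\right) 14 = 2 \left(\left(-63\right) \left(-29\right)\right) \left(4 - -1827\right) 14 = 2 \cdot 1827 \left(4 + 1827\right) 14 = 2 \cdot 1827 \cdot 1831 \cdot 14 = 6690474 \cdot 14 = 93666636$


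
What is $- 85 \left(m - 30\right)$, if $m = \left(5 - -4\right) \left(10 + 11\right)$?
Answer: $-13515$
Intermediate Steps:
$m = 189$ ($m = \left(5 + 4\right) 21 = 9 \cdot 21 = 189$)
$- 85 \left(m - 30\right) = - 85 \left(189 - 30\right) = \left(-85\right) 159 = -13515$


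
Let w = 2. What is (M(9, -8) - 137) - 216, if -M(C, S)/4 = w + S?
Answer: -329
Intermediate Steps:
M(C, S) = -8 - 4*S (M(C, S) = -4*(2 + S) = -8 - 4*S)
(M(9, -8) - 137) - 216 = ((-8 - 4*(-8)) - 137) - 216 = ((-8 + 32) - 137) - 216 = (24 - 137) - 216 = -113 - 216 = -329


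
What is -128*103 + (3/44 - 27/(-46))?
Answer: -13341545/1012 ≈ -13183.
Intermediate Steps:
-128*103 + (3/44 - 27/(-46)) = -13184 + (3*(1/44) - 27*(-1/46)) = -13184 + (3/44 + 27/46) = -13184 + 663/1012 = -13341545/1012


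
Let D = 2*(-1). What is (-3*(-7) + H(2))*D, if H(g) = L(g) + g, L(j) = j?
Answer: -50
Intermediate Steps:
H(g) = 2*g (H(g) = g + g = 2*g)
D = -2
(-3*(-7) + H(2))*D = (-3*(-7) + 2*2)*(-2) = (21 + 4)*(-2) = 25*(-2) = -50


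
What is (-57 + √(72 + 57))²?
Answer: (57 - √129)² ≈ 2083.2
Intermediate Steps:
(-57 + √(72 + 57))² = (-57 + √129)²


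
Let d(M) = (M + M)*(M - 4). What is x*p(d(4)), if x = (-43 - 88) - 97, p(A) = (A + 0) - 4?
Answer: 912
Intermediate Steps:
d(M) = 2*M*(-4 + M) (d(M) = (2*M)*(-4 + M) = 2*M*(-4 + M))
p(A) = -4 + A (p(A) = A - 4 = -4 + A)
x = -228 (x = -131 - 97 = -228)
x*p(d(4)) = -228*(-4 + 2*4*(-4 + 4)) = -228*(-4 + 2*4*0) = -228*(-4 + 0) = -228*(-4) = 912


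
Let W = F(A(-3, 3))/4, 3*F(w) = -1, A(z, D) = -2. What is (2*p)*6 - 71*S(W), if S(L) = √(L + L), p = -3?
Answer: -36 - 71*I*√6/6 ≈ -36.0 - 28.986*I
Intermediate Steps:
F(w) = -⅓ (F(w) = (⅓)*(-1) = -⅓)
W = -1/12 (W = -⅓/4 = -⅓*¼ = -1/12 ≈ -0.083333)
S(L) = √2*√L (S(L) = √(2*L) = √2*√L)
(2*p)*6 - 71*S(W) = (2*(-3))*6 - 71*√2*√(-1/12) = -6*6 - 71*√2*I*√3/6 = -36 - 71*I*√6/6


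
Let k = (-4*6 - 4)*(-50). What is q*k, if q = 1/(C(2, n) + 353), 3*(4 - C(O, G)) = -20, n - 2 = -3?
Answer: 4200/1091 ≈ 3.8497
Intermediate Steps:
n = -1 (n = 2 - 3 = -1)
C(O, G) = 32/3 (C(O, G) = 4 - ⅓*(-20) = 4 + 20/3 = 32/3)
q = 3/1091 (q = 1/(32/3 + 353) = 1/(1091/3) = 3/1091 ≈ 0.0027498)
k = 1400 (k = (-24 - 4)*(-50) = -28*(-50) = 1400)
q*k = (3/1091)*1400 = 4200/1091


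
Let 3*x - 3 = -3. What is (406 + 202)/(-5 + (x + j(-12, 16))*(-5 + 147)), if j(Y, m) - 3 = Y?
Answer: -608/1283 ≈ -0.47389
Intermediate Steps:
x = 0 (x = 1 + (⅓)*(-3) = 1 - 1 = 0)
j(Y, m) = 3 + Y
(406 + 202)/(-5 + (x + j(-12, 16))*(-5 + 147)) = (406 + 202)/(-5 + (0 + (3 - 12))*(-5 + 147)) = 608/(-5 + (0 - 9)*142) = 608/(-5 - 9*142) = 608/(-5 - 1278) = 608/(-1283) = 608*(-1/1283) = -608/1283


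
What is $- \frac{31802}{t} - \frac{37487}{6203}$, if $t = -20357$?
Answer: $- \frac{565855053}{126274471} \approx -4.4812$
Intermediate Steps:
$- \frac{31802}{t} - \frac{37487}{6203} = - \frac{31802}{-20357} - \frac{37487}{6203} = \left(-31802\right) \left(- \frac{1}{20357}\right) - \frac{37487}{6203} = \frac{31802}{20357} - \frac{37487}{6203} = - \frac{565855053}{126274471}$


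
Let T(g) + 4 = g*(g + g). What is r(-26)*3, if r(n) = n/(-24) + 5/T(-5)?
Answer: 329/92 ≈ 3.5761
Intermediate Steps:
T(g) = -4 + 2*g² (T(g) = -4 + g*(g + g) = -4 + g*(2*g) = -4 + 2*g²)
r(n) = 5/46 - n/24 (r(n) = n/(-24) + 5/(-4 + 2*(-5)²) = n*(-1/24) + 5/(-4 + 2*25) = -n/24 + 5/(-4 + 50) = -n/24 + 5/46 = 5/46 - n/24)
r(-26)*3 = (5/46 - 1/24*(-26))*3 = (5/46 + 13/12)*3 = (329/276)*3 = 329/92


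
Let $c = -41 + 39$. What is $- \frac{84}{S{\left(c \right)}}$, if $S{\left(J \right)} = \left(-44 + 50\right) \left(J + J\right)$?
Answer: $\frac{7}{2} \approx 3.5$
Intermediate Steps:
$c = -2$
$S{\left(J \right)} = 12 J$ ($S{\left(J \right)} = 6 \cdot 2 J = 12 J$)
$- \frac{84}{S{\left(c \right)}} = - \frac{84}{12 \left(-2\right)} = - \frac{84}{-24} = \left(-84\right) \left(- \frac{1}{24}\right) = \frac{7}{2}$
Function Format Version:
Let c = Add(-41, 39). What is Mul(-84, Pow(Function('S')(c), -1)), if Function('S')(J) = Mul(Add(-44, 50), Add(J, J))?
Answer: Rational(7, 2) ≈ 3.5000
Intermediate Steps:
c = -2
Function('S')(J) = Mul(12, J) (Function('S')(J) = Mul(6, Mul(2, J)) = Mul(12, J))
Mul(-84, Pow(Function('S')(c), -1)) = Mul(-84, Pow(Mul(12, -2), -1)) = Mul(-84, Pow(-24, -1)) = Mul(-84, Rational(-1, 24)) = Rational(7, 2)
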